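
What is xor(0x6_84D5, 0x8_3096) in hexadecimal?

0xEB443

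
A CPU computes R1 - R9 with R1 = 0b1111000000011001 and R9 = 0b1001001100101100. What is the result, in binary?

0b101110011101101

Subtract column by column in base 2:
  1-0 → 1
  0-0 → 0
  0-1 → 1 (borrow)
  1-1-1 → 1 (borrow)
  1-0-1 → 0
  0-1 → 1 (borrow)
  0-0-1 → 1 (borrow)
  0-0-1 → 1 (borrow)
  0-1-1 → 0 (borrow)
  0-1-1 → 0 (borrow)
  0-0-1 → 1 (borrow)
  0-0-1 → 1 (borrow)
  1-1-1 → 1 (borrow)
  1-0-1 → 0
  1-0 → 1
  1-1 → 0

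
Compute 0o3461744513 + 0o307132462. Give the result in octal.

0o3771077175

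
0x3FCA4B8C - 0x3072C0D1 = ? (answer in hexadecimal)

Subtract column by column in base 16:
  C-1 → B
  8-D → B (borrow)
  B-0-1 → A
  4-C → 8 (borrow)
  A-2-1 → 7
  C-7 → 5
  F-0 → F
  3-3 → 0

0xF578ABB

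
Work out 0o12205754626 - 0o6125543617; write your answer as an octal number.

0o4060211007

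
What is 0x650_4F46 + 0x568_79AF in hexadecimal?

0xBB8C8F5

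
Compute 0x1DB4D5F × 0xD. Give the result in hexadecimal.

0x1822EDD3

Multiply each base-16 digit by 13, carrying:
  F×13 = 195 → write 3 carry 12
  5×13+12 = 77 → write D carry 4
  D×13+4 = 173 → write D carry 10
  4×13+10 = 62 → write E carry 3
  B×13+3 = 146 → write 2 carry 9
  D×13+9 = 178 → write 2 carry 11
  1×13+11 = 24 → write 8 carry 1
  remaining carry: 1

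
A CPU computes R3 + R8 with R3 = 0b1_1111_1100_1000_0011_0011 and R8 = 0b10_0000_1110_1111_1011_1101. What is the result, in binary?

Add column by column in base 2, right to left:
  1+1 = 0 carry 1
  1+0+1 = 0 carry 1
  0+1+1 = 0 carry 1
  0+1+1 = 0 carry 1
  1+1+1 = 1 carry 1
  1+1+1 = 1 carry 1
  0+0+1 = 1
  0+1 = 1
  0+1 = 1
  0+1 = 1
  0+1 = 1
  1+1 = 0 carry 1
  0+0+1 = 1
  0+1 = 1
  1+1 = 0 carry 1
  1+1+1 = 1 carry 1
  1+0+1 = 0 carry 1
  1+0+1 = 0 carry 1
  1+0+1 = 0 carry 1
  1+0+1 = 0 carry 1
  1+0+1 = 0 carry 1
  0+1+1 = 0 carry 1
  final carry 1

0b10000001011011111110000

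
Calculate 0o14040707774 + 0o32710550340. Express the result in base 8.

0o46751460334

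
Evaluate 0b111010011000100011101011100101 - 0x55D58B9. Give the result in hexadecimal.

0x3504E22C

0b111010011000100011101011100101 = 0x3A623AE5 in hexadecimal.
Subtract column by column in base 16:
  5-9 → C (borrow)
  E-B-1 → 2
  A-8 → 2
  3-5 → E (borrow)
  2-D-1 → 4 (borrow)
  6-5-1 → 0
  A-5 → 5
  3-0 → 3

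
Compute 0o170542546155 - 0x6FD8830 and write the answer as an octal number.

0o167643242075

0x6FD8830 = 0o677304060 in octal.
Subtract column by column in base 8:
  5-0 → 5
  5-6 → 7 (borrow)
  1-0-1 → 0
  6-4 → 2
  4-0 → 4
  5-3 → 2
  2-7 → 3 (borrow)
  4-7-1 → 4 (borrow)
  5-6-1 → 6 (borrow)
  0-0-1 → 7 (borrow)
  7-0-1 → 6
  1-0 → 1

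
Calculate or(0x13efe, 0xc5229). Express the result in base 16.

0xd7eff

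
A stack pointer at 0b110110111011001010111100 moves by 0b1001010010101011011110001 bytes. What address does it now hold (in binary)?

0b10000001010000100110101101

Add column by column in base 2, right to left:
  0+1 = 1
  0+0 = 0
  1+0 = 1
  1+0 = 1
  1+1 = 0 carry 1
  1+1+1 = 1 carry 1
  0+1+1 = 0 carry 1
  1+1+1 = 1 carry 1
  0+0+1 = 1
  1+1 = 0 carry 1
  0+1+1 = 0 carry 1
  0+0+1 = 1
  1+1 = 0 carry 1
  1+0+1 = 0 carry 1
  0+1+1 = 0 carry 1
  1+0+1 = 0 carry 1
  1+1+1 = 1 carry 1
  1+0+1 = 0 carry 1
  0+0+1 = 1
  1+1 = 0 carry 1
  1+0+1 = 0 carry 1
  0+1+1 = 0 carry 1
  1+0+1 = 0 carry 1
  1+0+1 = 0 carry 1
  0+1+1 = 0 carry 1
  final carry 1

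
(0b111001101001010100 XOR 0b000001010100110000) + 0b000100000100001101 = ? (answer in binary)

0b111101000001110001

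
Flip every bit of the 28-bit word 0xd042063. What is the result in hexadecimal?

0x2fbdf9c

Each hex digit d becomes f−d:
  d→2, 0→f, 4→b, 2→d, 0→f, 6→9, 3→c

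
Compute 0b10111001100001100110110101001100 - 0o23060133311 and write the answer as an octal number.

0b10111001100001100110110101001100 = 0o27141466514 in octal.
Subtract column by column in base 8:
  4-1 → 3
  1-1 → 0
  5-3 → 2
  6-3 → 3
  6-3 → 3
  4-1 → 3
  1-0 → 1
  4-6 → 6 (borrow)
  1-0-1 → 0
  7-3 → 4
  2-2 → 0

0o4061333203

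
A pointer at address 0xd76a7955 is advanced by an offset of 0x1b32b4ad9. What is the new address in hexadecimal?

0x28a95c42e

Add column by column in base 16, right to left:
  5+9 = e
  5+d = 2 carry 1
  9+a+1 = 4 carry 1
  7+4+1 = c
  a+b = 5 carry 1
  6+2+1 = 9
  7+3 = a
  d+b = 8 carry 1
  0+1+1 = 2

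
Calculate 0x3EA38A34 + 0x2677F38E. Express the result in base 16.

0x651B7DC2

Add column by column in base 16, right to left:
  4+E = 2 carry 1
  3+8+1 = C
  A+3 = D
  8+F = 7 carry 1
  3+7+1 = B
  A+7 = 1 carry 1
  E+6+1 = 5 carry 1
  3+2+1 = 6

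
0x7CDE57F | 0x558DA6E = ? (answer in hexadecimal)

OR each hex digit independently (no carries):
  7|5=7, C|5=D, D|8=D, E|D=F, 5|A=F, 7|6=7, F|E=F

0x7DDFF7F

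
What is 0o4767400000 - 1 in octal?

The trailing 5 digits are 0, so subtracting 1 borrows through: they become 7 and the next digit up decrements.

0o4767377777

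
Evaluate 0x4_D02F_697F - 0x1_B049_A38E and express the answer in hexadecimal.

0x31FE5C5F1

Subtract column by column in base 16:
  F-E → 1
  7-8 → F (borrow)
  9-3-1 → 5
  6-A → C (borrow)
  F-9-1 → 5
  2-4 → E (borrow)
  0-0-1 → F (borrow)
  D-B-1 → 1
  4-1 → 3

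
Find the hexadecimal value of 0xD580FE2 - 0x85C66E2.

0x4FBA900

Subtract column by column in base 16:
  2-2 → 0
  E-E → 0
  F-6 → 9
  0-6 → A (borrow)
  8-C-1 → B (borrow)
  5-5-1 → F (borrow)
  D-8-1 → 4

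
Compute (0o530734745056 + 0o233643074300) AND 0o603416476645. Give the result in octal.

0o600400040244

Add column by column in base 8, right to left:
  6+0 = 6
  5+0 = 5
  0+3 = 3
  5+4 = 1 carry 1
  4+7+1 = 4 carry 1
  7+0+1 = 0 carry 1
  4+3+1 = 0 carry 1
  3+4+1 = 0 carry 1
  7+6+1 = 6 carry 1
  0+3+1 = 4
  3+3 = 6
  5+2 = 7
Sum = 0o764600041356; now AND with 0o603416476645:
  7&6=6, 6&0=0, 4&3=0, 6&4=4, 0&1=0, 0&6=0, 0&4=0, 4&7=4, 1&6=0, 3&6=2, 5&4=4, 6&5=4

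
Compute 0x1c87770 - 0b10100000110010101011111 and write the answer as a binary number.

0b1011110000001001000010001

0x1c87770 = 0b1110010000111011101110000 in binary.
Subtract column by column in base 2:
  0-1 → 1 (borrow)
  0-1-1 → 0 (borrow)
  0-1-1 → 0 (borrow)
  0-1-1 → 0 (borrow)
  1-1-1 → 1 (borrow)
  1-0-1 → 0
  1-1 → 0
  0-0 → 0
  1-1 → 0
  1-0 → 1
  1-1 → 0
  0-0 → 0
  1-0 → 1
  1-1 → 0
  1-1 → 0
  0-0 → 0
  0-0 → 0
  0-0 → 0
  0-0 → 0
  1-0 → 1
  0-1 → 1 (borrow)
  0-0-1 → 1 (borrow)
  1-1-1 → 1 (borrow)
  1-0-1 → 0
  1-0 → 1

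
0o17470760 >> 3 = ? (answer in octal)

0o1747076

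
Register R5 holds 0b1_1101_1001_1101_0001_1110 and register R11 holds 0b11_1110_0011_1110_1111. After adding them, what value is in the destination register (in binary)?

0b1000011000000100001101

Add column by column in base 2, right to left:
  0+1 = 1
  1+1 = 0 carry 1
  1+1+1 = 1 carry 1
  1+1+1 = 1 carry 1
  1+0+1 = 0 carry 1
  0+1+1 = 0 carry 1
  0+1+1 = 0 carry 1
  0+1+1 = 0 carry 1
  1+1+1 = 1 carry 1
  0+1+1 = 0 carry 1
  1+0+1 = 0 carry 1
  1+0+1 = 0 carry 1
  1+0+1 = 0 carry 1
  0+1+1 = 0 carry 1
  0+1+1 = 0 carry 1
  1+1+1 = 1 carry 1
  1+1+1 = 1 carry 1
  0+1+1 = 0 carry 1
  1+0+1 = 0 carry 1
  1+0+1 = 0 carry 1
  1+0+1 = 0 carry 1
  final carry 1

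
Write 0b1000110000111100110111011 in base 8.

Group the bits in threes: 001 000 110 000 111 100 110 111 011 → 106074673.

0o106074673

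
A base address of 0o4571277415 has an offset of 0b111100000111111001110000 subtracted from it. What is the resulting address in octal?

0o4475200235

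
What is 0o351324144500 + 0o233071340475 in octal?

Add column by column in base 8, right to left:
  0+5 = 5
  0+7 = 7
  5+4 = 1 carry 1
  4+0+1 = 5
  4+4 = 0 carry 1
  1+3+1 = 5
  4+1 = 5
  2+7 = 1 carry 1
  3+0+1 = 4
  1+3 = 4
  5+3 = 0 carry 1
  3+2+1 = 6

0o604415505175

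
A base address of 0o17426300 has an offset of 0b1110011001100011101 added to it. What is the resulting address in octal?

0o21257735

0b1110011001100011101 = 0o1631435 in octal.
Add column by column in base 8, right to left:
  0+5 = 5
  0+3 = 3
  3+4 = 7
  6+1 = 7
  2+3 = 5
  4+6 = 2 carry 1
  7+1+1 = 1 carry 1
  1+0+1 = 2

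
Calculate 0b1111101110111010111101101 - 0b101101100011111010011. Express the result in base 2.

Subtract column by column in base 2:
  1-1 → 0
  0-1 → 1 (borrow)
  1-0-1 → 0
  1-0 → 1
  0-1 → 1 (borrow)
  1-0-1 → 0
  1-1 → 0
  1-1 → 0
  1-1 → 0
  0-1 → 1 (borrow)
  1-1-1 → 1 (borrow)
  0-0-1 → 1 (borrow)
  1-0-1 → 0
  1-0 → 1
  1-1 → 0
  0-1 → 1 (borrow)
  1-0-1 → 0
  1-1 → 0
  1-1 → 0
  0-0 → 0
  1-1 → 0
  1-0 → 1
  1-0 → 1
  1-0 → 1
  1-0 → 1

0b1111000001010111000011010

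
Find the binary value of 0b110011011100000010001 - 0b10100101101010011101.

0b11110101110101110100

Subtract column by column in base 2:
  1-1 → 0
  0-0 → 0
  0-1 → 1 (borrow)
  0-1-1 → 0 (borrow)
  1-1-1 → 1 (borrow)
  0-0-1 → 1 (borrow)
  0-0-1 → 1 (borrow)
  0-1-1 → 0 (borrow)
  0-0-1 → 1 (borrow)
  0-1-1 → 0 (borrow)
  0-0-1 → 1 (borrow)
  1-1-1 → 1 (borrow)
  1-1-1 → 1 (borrow)
  1-0-1 → 0
  0-1 → 1 (borrow)
  1-0-1 → 0
  1-0 → 1
  0-1 → 1 (borrow)
  0-0-1 → 1 (borrow)
  1-1-1 → 1 (borrow)
  1-0-1 → 0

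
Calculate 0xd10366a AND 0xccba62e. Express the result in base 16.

0xc00262a

AND each hex digit independently (no carries):
  d&c=c, 1&c=0, 0&b=0, 3&a=2, 6&6=6, 6&2=2, a&e=a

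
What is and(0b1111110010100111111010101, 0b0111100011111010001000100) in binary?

AND bit by bit (1 only where both bits are 1):
  1111110010100111111010101
& 0111100011111010001000100
= 0111100010100010001000100

0b0111100010100010001000100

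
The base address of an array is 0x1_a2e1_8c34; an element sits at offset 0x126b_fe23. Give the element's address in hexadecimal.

Add column by column in base 16, right to left:
  4+3 = 7
  3+2 = 5
  c+e = a carry 1
  8+f+1 = 8 carry 1
  1+b+1 = d
  e+6 = 4 carry 1
  2+2+1 = 5
  a+1 = b
  1+0 = 1

0x1b54d8a57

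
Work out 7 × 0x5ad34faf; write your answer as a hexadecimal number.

Multiply each base-16 digit by 7, carrying:
  f×7 = 105 → write 9 carry 6
  a×7+6 = 76 → write c carry 4
  f×7+4 = 109 → write d carry 6
  4×7+6 = 34 → write 2 carry 2
  3×7+2 = 23 → write 7 carry 1
  d×7+1 = 92 → write c carry 5
  a×7+5 = 75 → write b carry 4
  5×7+4 = 39 → write 7 carry 2
  remaining carry: 2

0x27bc72dc9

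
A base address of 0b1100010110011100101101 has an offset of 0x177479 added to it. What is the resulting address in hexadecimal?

0b1100010110011100101101 = 0x31672D in hexadecimal.
Add column by column in base 16, right to left:
  D+9 = 6 carry 1
  2+7+1 = A
  7+4 = B
  6+7 = D
  1+7 = 8
  3+1 = 4

0x48DBA6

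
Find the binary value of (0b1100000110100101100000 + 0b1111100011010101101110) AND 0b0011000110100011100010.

Add column by column in base 2, right to left:
  0+0 = 0
  0+1 = 1
  0+1 = 1
  0+1 = 1
  0+0 = 0
  1+1 = 0 carry 1
  1+1+1 = 1 carry 1
  0+0+1 = 1
  1+1 = 0 carry 1
  0+0+1 = 1
  0+1 = 1
  1+0 = 1
  0+1 = 1
  1+1 = 0 carry 1
  1+0+1 = 0 carry 1
  0+0+1 = 1
  0+0 = 0
  0+1 = 1
  0+1 = 1
  0+1 = 1
  1+1 = 0 carry 1
  1+1+1 = 1 carry 1
  final carry 1
Sum = 0b11011101001111011001110; now AND with 0b0011000110100011100010:
  11011101001111011001110
& 00011000110100011100010
= 00011000000100011000010

0b11000000100011000010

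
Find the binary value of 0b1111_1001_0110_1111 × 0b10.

0b11111001011011110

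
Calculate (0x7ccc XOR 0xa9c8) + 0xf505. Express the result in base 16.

0x1ca09

First 0x7ccc XOR 0xa9c8 = 0xd504.
Add column by column in base 16, right to left:
  4+5 = 9
  0+0 = 0
  5+5 = a
  d+f = c carry 1
  final carry 1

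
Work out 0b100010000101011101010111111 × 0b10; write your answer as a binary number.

0b1000100001010111010101111110

Multiply each base-2 digit by 2, carrying:
  1×2 = 2 → write 0 carry 1
  1×2+1 = 3 → write 1 carry 1
  1×2+1 = 3 → write 1 carry 1
  1×2+1 = 3 → write 1 carry 1
  1×2+1 = 3 → write 1 carry 1
  1×2+1 = 3 → write 1 carry 1
  0×2+1 = 1 → write 1
  1×2 = 2 → write 0 carry 1
  0×2+1 = 1 → write 1
  1×2 = 2 → write 0 carry 1
  0×2+1 = 1 → write 1
  1×2 = 2 → write 0 carry 1
  1×2+1 = 3 → write 1 carry 1
  1×2+1 = 3 → write 1 carry 1
  0×2+1 = 1 → write 1
  1×2 = 2 → write 0 carry 1
  0×2+1 = 1 → write 1
  1×2 = 2 → write 0 carry 1
  0×2+1 = 1 → write 1
  0×2 = 0 → write 0
  0×2 = 0 → write 0
  0×2 = 0 → write 0
  1×2 = 2 → write 0 carry 1
  0×2+1 = 1 → write 1
  0×2 = 0 → write 0
  0×2 = 0 → write 0
  1×2 = 2 → write 0 carry 1
  remaining carry: 1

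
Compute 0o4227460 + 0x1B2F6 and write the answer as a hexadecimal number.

0o4227460 = 0x112F30 in hexadecimal.
Add column by column in base 16, right to left:
  0+6 = 6
  3+F = 2 carry 1
  F+2+1 = 2 carry 1
  2+B+1 = E
  1+1 = 2
  1+0 = 1

0x12E226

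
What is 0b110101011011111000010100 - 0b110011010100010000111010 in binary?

0b10000111100111011010

Subtract column by column in base 2:
  0-0 → 0
  0-1 → 1 (borrow)
  1-0-1 → 0
  0-1 → 1 (borrow)
  1-1-1 → 1 (borrow)
  0-1-1 → 0 (borrow)
  0-0-1 → 1 (borrow)
  0-0-1 → 1 (borrow)
  0-0-1 → 1 (borrow)
  1-0-1 → 0
  1-1 → 0
  1-0 → 1
  1-0 → 1
  1-0 → 1
  0-1 → 1 (borrow)
  1-0-1 → 0
  1-1 → 0
  0-0 → 0
  1-1 → 0
  0-1 → 1 (borrow)
  1-0-1 → 0
  0-0 → 0
  1-1 → 0
  1-1 → 0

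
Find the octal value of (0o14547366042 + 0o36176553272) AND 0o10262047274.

0o10242041234

Add column by column in base 8, right to left:
  2+2 = 4
  4+7 = 3 carry 1
  0+2+1 = 3
  6+3 = 1 carry 1
  6+5+1 = 4 carry 1
  3+5+1 = 1 carry 1
  7+6+1 = 6 carry 1
  4+7+1 = 4 carry 1
  5+1+1 = 7
  4+6 = 2 carry 1
  1+3+1 = 5
Sum = 0o52746141334; now AND with 0o10262047274:
  5&1=1, 2&0=0, 7&2=2, 4&6=4, 6&2=2, 1&0=0, 4&4=4, 1&7=1, 3&2=2, 3&7=3, 4&4=4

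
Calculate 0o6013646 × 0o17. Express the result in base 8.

Multiply each base-8 digit by 15, carrying:
  6×15 = 90 → write 2 carry 11
  4×15+11 = 71 → write 7 carry 8
  6×15+8 = 98 → write 2 carry 12
  3×15+12 = 57 → write 1 carry 7
  1×15+7 = 22 → write 6 carry 2
  0×15+2 = 2 → write 2
  6×15 = 90 → write 2 carry 11
  remaining carry: 13

0o132261272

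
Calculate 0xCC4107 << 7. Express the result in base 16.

0x66208380

7 bits is not a whole number of base-16 digits; in binary: 110011000100000100000111 << 7 = 1100110001000001000001110000000.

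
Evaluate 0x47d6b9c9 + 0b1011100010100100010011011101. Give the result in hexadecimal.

0x5360fea6

0b1011100010100100010011011101 = 0xb8a44dd in hexadecimal.
Add column by column in base 16, right to left:
  9+d = 6 carry 1
  c+d+1 = a carry 1
  9+4+1 = e
  b+4 = f
  6+a = 0 carry 1
  d+8+1 = 6 carry 1
  7+b+1 = 3 carry 1
  4+0+1 = 5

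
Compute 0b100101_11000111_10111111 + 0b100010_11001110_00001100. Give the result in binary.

Add column by column in base 2, right to left:
  1+0 = 1
  1+0 = 1
  1+1 = 0 carry 1
  1+1+1 = 1 carry 1
  1+0+1 = 0 carry 1
  1+0+1 = 0 carry 1
  0+0+1 = 1
  1+0 = 1
  1+0 = 1
  1+1 = 0 carry 1
  1+1+1 = 1 carry 1
  0+1+1 = 0 carry 1
  0+0+1 = 1
  0+0 = 0
  1+1 = 0 carry 1
  1+1+1 = 1 carry 1
  1+0+1 = 0 carry 1
  0+1+1 = 0 carry 1
  1+0+1 = 0 carry 1
  0+0+1 = 1
  0+0 = 0
  1+1 = 0 carry 1
  final carry 1

0b10010001001010111001011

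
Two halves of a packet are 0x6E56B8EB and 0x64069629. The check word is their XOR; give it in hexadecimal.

XOR each hex digit independently (no carries):
  6^6=0, E^4=A, 5^0=5, 6^6=0, B^9=2, 8^6=E, E^2=C, B^9=2

0x0A502EC2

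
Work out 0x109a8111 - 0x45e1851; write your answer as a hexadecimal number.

Subtract column by column in base 16:
  1-1 → 0
  1-5 → c (borrow)
  1-8-1 → 8 (borrow)
  8-1-1 → 6
  a-e → c (borrow)
  9-5-1 → 3
  0-4 → c (borrow)
  1-0-1 → 0

0xc3c68c0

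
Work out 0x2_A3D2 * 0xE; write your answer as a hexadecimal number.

0x24F57C

Multiply each base-16 digit by 14, carrying:
  2×14 = 28 → write C carry 1
  D×14+1 = 183 → write 7 carry 11
  3×14+11 = 53 → write 5 carry 3
  A×14+3 = 143 → write F carry 8
  2×14+8 = 36 → write 4 carry 2
  remaining carry: 2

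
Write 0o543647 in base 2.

0b101100011110100111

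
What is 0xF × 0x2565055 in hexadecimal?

0x230EB4FB

Multiply each base-16 digit by 15, carrying:
  5×15 = 75 → write B carry 4
  5×15+4 = 79 → write F carry 4
  0×15+4 = 4 → write 4
  5×15 = 75 → write B carry 4
  6×15+4 = 94 → write E carry 5
  5×15+5 = 80 → write 0 carry 5
  2×15+5 = 35 → write 3 carry 2
  remaining carry: 2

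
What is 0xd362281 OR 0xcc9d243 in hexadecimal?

0xdfff2c3

OR each hex digit independently (no carries):
  d|c=d, 3|c=f, 6|9=f, 2|d=f, 2|2=2, 8|4=c, 1|3=3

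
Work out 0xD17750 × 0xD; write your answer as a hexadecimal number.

0xAA30F10

Multiply each base-16 digit by 13, carrying:
  0×13 = 0 → write 0
  5×13 = 65 → write 1 carry 4
  7×13+4 = 95 → write F carry 5
  7×13+5 = 96 → write 0 carry 6
  1×13+6 = 19 → write 3 carry 1
  D×13+1 = 170 → write A carry 10
  remaining carry: A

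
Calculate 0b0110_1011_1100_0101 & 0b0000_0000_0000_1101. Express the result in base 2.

AND bit by bit (1 only where both bits are 1):
  0110101111000101
& 0000000000001101
= 0000000000000101

0b0000000000000101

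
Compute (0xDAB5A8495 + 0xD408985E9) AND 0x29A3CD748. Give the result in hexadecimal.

0x28A240248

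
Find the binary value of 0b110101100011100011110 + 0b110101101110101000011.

0b1101011010010001100001

Add column by column in base 2, right to left:
  0+1 = 1
  1+1 = 0 carry 1
  1+0+1 = 0 carry 1
  1+0+1 = 0 carry 1
  1+0+1 = 0 carry 1
  0+0+1 = 1
  0+1 = 1
  0+0 = 0
  1+1 = 0 carry 1
  1+0+1 = 0 carry 1
  1+1+1 = 1 carry 1
  0+1+1 = 0 carry 1
  0+1+1 = 0 carry 1
  0+0+1 = 1
  1+1 = 0 carry 1
  1+1+1 = 1 carry 1
  0+0+1 = 1
  1+1 = 0 carry 1
  0+0+1 = 1
  1+1 = 0 carry 1
  1+1+1 = 1 carry 1
  final carry 1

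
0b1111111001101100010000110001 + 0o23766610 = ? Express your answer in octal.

0b1111111001101100010000110001 = 0o1771542061 in octal.
Add column by column in base 8, right to left:
  1+0 = 1
  6+1 = 7
  0+6 = 6
  2+6 = 0 carry 1
  4+6+1 = 3 carry 1
  5+7+1 = 5 carry 1
  1+3+1 = 5
  7+2 = 1 carry 1
  7+0+1 = 0 carry 1
  1+0+1 = 2

0o2015530671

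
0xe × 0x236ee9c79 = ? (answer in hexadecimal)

Multiply each base-16 digit by 14, carrying:
  9×14 = 126 → write e carry 7
  7×14+7 = 105 → write 9 carry 6
  c×14+6 = 174 → write e carry 10
  9×14+10 = 136 → write 8 carry 8
  e×14+8 = 204 → write c carry 12
  e×14+12 = 208 → write 0 carry 13
  6×14+13 = 97 → write 1 carry 6
  3×14+6 = 48 → write 0 carry 3
  2×14+3 = 31 → write f carry 1
  remaining carry: 1

0x1f010c8e9e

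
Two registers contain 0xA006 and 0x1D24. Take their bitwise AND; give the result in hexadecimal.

AND each hex digit independently (no carries):
  A&1=0, 0&D=0, 0&2=0, 6&4=4

0x0004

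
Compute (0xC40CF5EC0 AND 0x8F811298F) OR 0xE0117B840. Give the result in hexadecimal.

0xE4117B8C0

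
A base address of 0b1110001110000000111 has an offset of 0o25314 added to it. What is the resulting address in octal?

0b1110001110000000111 = 0o1616007 in octal.
Add column by column in base 8, right to left:
  7+4 = 3 carry 1
  0+1+1 = 2
  0+3 = 3
  6+5 = 3 carry 1
  1+2+1 = 4
  6+0 = 6
  1+0 = 1

0o1643323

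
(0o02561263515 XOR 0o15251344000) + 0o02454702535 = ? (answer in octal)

First 0o02561263515 XOR 0o15251344000 = 0o17730127515.
Add column by column in base 8, right to left:
  5+5 = 2 carry 1
  1+3+1 = 5
  5+5 = 2 carry 1
  7+2+1 = 2 carry 1
  2+0+1 = 3
  1+7 = 0 carry 1
  0+4+1 = 5
  3+5 = 0 carry 1
  7+4+1 = 4 carry 1
  7+2+1 = 2 carry 1
  1+0+1 = 2

0o22405032252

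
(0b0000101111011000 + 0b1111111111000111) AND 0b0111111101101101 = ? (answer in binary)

Add column by column in base 2, right to left:
  0+1 = 1
  0+1 = 1
  0+1 = 1
  1+0 = 1
  1+0 = 1
  0+0 = 0
  1+1 = 0 carry 1
  1+1+1 = 1 carry 1
  1+1+1 = 1 carry 1
  1+1+1 = 1 carry 1
  0+1+1 = 0 carry 1
  1+1+1 = 1 carry 1
  0+1+1 = 0 carry 1
  0+1+1 = 0 carry 1
  0+1+1 = 0 carry 1
  0+1+1 = 0 carry 1
  final carry 1
Sum = 0b10000101110011111; now AND with 0b0111111101101101:
  10000101110011111
& 00111111101101101
= 00000101100001101

0b101100001101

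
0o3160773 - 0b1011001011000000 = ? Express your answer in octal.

0b1011001011000000 = 0o131300 in octal.
Subtract column by column in base 8:
  3-0 → 3
  7-0 → 7
  7-3 → 4
  0-1 → 7 (borrow)
  6-3-1 → 2
  1-1 → 0
  3-0 → 3

0o3027473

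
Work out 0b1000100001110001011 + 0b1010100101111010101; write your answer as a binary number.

Add column by column in base 2, right to left:
  1+1 = 0 carry 1
  1+0+1 = 0 carry 1
  0+1+1 = 0 carry 1
  1+0+1 = 0 carry 1
  0+1+1 = 0 carry 1
  0+0+1 = 1
  0+1 = 1
  1+1 = 0 carry 1
  1+1+1 = 1 carry 1
  1+1+1 = 1 carry 1
  0+0+1 = 1
  0+1 = 1
  0+0 = 0
  0+0 = 0
  1+1 = 0 carry 1
  0+0+1 = 1
  0+1 = 1
  0+0 = 0
  1+1 = 0 carry 1
  final carry 1

0b10011000111101100000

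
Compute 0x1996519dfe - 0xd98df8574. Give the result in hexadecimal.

0xbfd72188a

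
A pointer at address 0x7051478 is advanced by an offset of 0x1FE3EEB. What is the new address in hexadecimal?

Add column by column in base 16, right to left:
  8+B = 3 carry 1
  7+E+1 = 6 carry 1
  4+E+1 = 3 carry 1
  1+3+1 = 5
  5+E = 3 carry 1
  0+F+1 = 0 carry 1
  7+1+1 = 9

0x9035363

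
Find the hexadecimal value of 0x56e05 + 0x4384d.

Add column by column in base 16, right to left:
  5+d = 2 carry 1
  0+4+1 = 5
  e+8 = 6 carry 1
  6+3+1 = a
  5+4 = 9

0x9a652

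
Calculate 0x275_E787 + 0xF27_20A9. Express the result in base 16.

0x119D0830

Add column by column in base 16, right to left:
  7+9 = 0 carry 1
  8+A+1 = 3 carry 1
  7+0+1 = 8
  E+2 = 0 carry 1
  5+7+1 = D
  7+2 = 9
  2+F = 1 carry 1
  final carry 1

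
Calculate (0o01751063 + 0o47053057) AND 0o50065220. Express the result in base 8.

Add column by column in base 8, right to left:
  3+7 = 2 carry 1
  6+5+1 = 4 carry 1
  0+0+1 = 1
  1+3 = 4
  5+5 = 2 carry 1
  7+0+1 = 0 carry 1
  1+7+1 = 1 carry 1
  0+4+1 = 5
Sum = 0o51024142; now AND with 0o50065220:
  5&5=5, 1&0=0, 0&0=0, 2&6=2, 4&5=4, 1&2=0, 4&2=0, 2&0=0

0o50024000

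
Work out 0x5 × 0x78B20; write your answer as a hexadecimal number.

0x25B7A0

Multiply each base-16 digit by 5, carrying:
  0×5 = 0 → write 0
  2×5 = 10 → write A
  B×5 = 55 → write 7 carry 3
  8×5+3 = 43 → write B carry 2
  7×5+2 = 37 → write 5 carry 2
  remaining carry: 2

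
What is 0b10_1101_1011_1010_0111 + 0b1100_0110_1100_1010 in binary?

0b111010001001110001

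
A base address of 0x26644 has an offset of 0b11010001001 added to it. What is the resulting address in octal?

0o466315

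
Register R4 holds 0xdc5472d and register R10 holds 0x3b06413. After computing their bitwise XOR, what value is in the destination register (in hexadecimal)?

0xe75233e

XOR each hex digit independently (no carries):
  d^3=e, c^b=7, 5^0=5, 4^6=2, 7^4=3, 2^1=3, d^3=e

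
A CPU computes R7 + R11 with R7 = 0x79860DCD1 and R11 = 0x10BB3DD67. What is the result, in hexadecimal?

0x8A414BA38

Add column by column in base 16, right to left:
  1+7 = 8
  D+6 = 3 carry 1
  C+D+1 = A carry 1
  D+D+1 = B carry 1
  0+3+1 = 4
  6+B = 1 carry 1
  8+B+1 = 4 carry 1
  9+0+1 = A
  7+1 = 8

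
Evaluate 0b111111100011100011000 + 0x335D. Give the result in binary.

0b111111111101001110101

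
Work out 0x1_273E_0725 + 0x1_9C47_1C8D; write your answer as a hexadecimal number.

Add column by column in base 16, right to left:
  5+D = 2 carry 1
  2+8+1 = B
  7+C = 3 carry 1
  0+1+1 = 2
  E+7 = 5 carry 1
  3+4+1 = 8
  7+C = 3 carry 1
  2+9+1 = C
  1+1 = 2

0x2C38523B2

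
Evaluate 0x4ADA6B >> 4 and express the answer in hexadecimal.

Shifting right by 4 bits = 1 hex digit: drop the last 1.

0x4ADA6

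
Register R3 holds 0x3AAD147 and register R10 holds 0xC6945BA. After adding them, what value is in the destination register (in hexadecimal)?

0x10141701

Add column by column in base 16, right to left:
  7+A = 1 carry 1
  4+B+1 = 0 carry 1
  1+5+1 = 7
  D+4 = 1 carry 1
  A+9+1 = 4 carry 1
  A+6+1 = 1 carry 1
  3+C+1 = 0 carry 1
  final carry 1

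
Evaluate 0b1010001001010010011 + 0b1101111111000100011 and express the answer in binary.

Add column by column in base 2, right to left:
  1+1 = 0 carry 1
  1+1+1 = 1 carry 1
  0+0+1 = 1
  0+0 = 0
  1+0 = 1
  0+1 = 1
  0+0 = 0
  1+0 = 1
  0+0 = 0
  1+1 = 0 carry 1
  0+1+1 = 0 carry 1
  0+1+1 = 0 carry 1
  1+1+1 = 1 carry 1
  0+1+1 = 0 carry 1
  0+1+1 = 0 carry 1
  0+1+1 = 0 carry 1
  1+0+1 = 0 carry 1
  0+1+1 = 0 carry 1
  1+1+1 = 1 carry 1
  final carry 1

0b11000001000010110110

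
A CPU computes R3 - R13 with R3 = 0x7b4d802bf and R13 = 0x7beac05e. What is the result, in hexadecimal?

0x738ed4261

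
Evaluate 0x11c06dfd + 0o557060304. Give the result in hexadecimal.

0x177ccec1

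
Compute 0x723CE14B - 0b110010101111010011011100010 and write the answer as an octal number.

0x723CE14B = 0o16217160513 in octal.
0b110010101111010011011100010 = 0o625723342 in octal.
Subtract column by column in base 8:
  3-2 → 1
  1-4 → 5 (borrow)
  5-3-1 → 1
  0-3 → 5 (borrow)
  6-2-1 → 3
  1-7 → 2 (borrow)
  7-5-1 → 1
  1-2 → 7 (borrow)
  2-6-1 → 3 (borrow)
  6-0-1 → 5
  1-0 → 1

0o15371235151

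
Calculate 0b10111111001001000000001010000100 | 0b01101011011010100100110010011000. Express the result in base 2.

0b11111111011011100100111010011100

OR bit by bit (1 where either bit is 1):
  10111111001001000000001010000100
| 01101011011010100100110010011000
= 11111111011011100100111010011100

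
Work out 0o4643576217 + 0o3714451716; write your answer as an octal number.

Add column by column in base 8, right to left:
  7+6 = 5 carry 1
  1+1+1 = 3
  2+7 = 1 carry 1
  6+1+1 = 0 carry 1
  7+5+1 = 5 carry 1
  5+4+1 = 2 carry 1
  3+4+1 = 0 carry 1
  4+1+1 = 6
  6+7 = 5 carry 1
  4+3+1 = 0 carry 1
  final carry 1

0o10560250135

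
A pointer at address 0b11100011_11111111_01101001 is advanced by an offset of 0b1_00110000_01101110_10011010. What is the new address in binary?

0b10000101000110111000000011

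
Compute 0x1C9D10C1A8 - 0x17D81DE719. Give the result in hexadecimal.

0x4C4F2DA8F

Subtract column by column in base 16:
  8-9 → F (borrow)
  A-1-1 → 8
  1-7 → A (borrow)
  C-E-1 → D (borrow)
  0-D-1 → 2 (borrow)
  1-1-1 → F (borrow)
  D-8-1 → 4
  9-D → C (borrow)
  C-7-1 → 4
  1-1 → 0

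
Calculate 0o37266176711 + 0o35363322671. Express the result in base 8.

0o74651521602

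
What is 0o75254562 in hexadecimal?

0xf55972

Each octal digit is 3 bits: 7=111 5=101 2=010 5=101 4=100 5=101 6=110 2=010.
Group the bits into nibbles: 1111 0101 0101 1001 0111 0010 → f55972.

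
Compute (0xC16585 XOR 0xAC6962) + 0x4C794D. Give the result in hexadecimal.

First 0xC16585 XOR 0xAC6962 = 0x6D0CE7.
Add column by column in base 16, right to left:
  7+D = 4 carry 1
  E+4+1 = 3 carry 1
  C+9+1 = 6 carry 1
  0+7+1 = 8
  D+C = 9 carry 1
  6+4+1 = B

0xB98634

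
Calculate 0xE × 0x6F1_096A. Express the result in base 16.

0x612E83CC

Multiply each base-16 digit by 14, carrying:
  A×14 = 140 → write C carry 8
  6×14+8 = 92 → write C carry 5
  9×14+5 = 131 → write 3 carry 8
  0×14+8 = 8 → write 8
  1×14 = 14 → write E
  F×14 = 210 → write 2 carry 13
  6×14+13 = 97 → write 1 carry 6
  remaining carry: 6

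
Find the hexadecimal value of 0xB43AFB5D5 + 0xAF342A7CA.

0x1636F25D9F

Add column by column in base 16, right to left:
  5+A = F
  D+C = 9 carry 1
  5+7+1 = D
  B+A = 5 carry 1
  F+2+1 = 2 carry 1
  A+4+1 = F
  3+3 = 6
  4+F = 3 carry 1
  B+A+1 = 6 carry 1
  final carry 1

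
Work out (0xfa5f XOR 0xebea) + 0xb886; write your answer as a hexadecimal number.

0xca3b

First 0xfa5f XOR 0xebea = 0x11b5.
Add column by column in base 16, right to left:
  5+6 = b
  b+8 = 3 carry 1
  1+8+1 = a
  1+b = c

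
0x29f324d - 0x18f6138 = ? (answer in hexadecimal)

0x10fd115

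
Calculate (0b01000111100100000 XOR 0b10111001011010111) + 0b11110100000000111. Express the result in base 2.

0b111110010111111110

First 0b01000111100100000 XOR 0b10111001011010111 = 0b11111110111110111.
Add column by column in base 2, right to left:
  1+1 = 0 carry 1
  1+1+1 = 1 carry 1
  1+1+1 = 1 carry 1
  0+0+1 = 1
  1+0 = 1
  1+0 = 1
  1+0 = 1
  1+0 = 1
  1+0 = 1
  0+0 = 0
  1+0 = 1
  1+1 = 0 carry 1
  1+0+1 = 0 carry 1
  1+1+1 = 1 carry 1
  1+1+1 = 1 carry 1
  1+1+1 = 1 carry 1
  1+1+1 = 1 carry 1
  final carry 1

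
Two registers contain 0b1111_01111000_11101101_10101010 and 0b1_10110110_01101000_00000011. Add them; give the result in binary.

Add column by column in base 2, right to left:
  0+1 = 1
  1+1 = 0 carry 1
  0+0+1 = 1
  1+0 = 1
  0+0 = 0
  1+0 = 1
  0+0 = 0
  1+0 = 1
  1+0 = 1
  0+0 = 0
  1+0 = 1
  1+1 = 0 carry 1
  0+0+1 = 1
  1+1 = 0 carry 1
  1+1+1 = 1 carry 1
  1+0+1 = 0 carry 1
  0+0+1 = 1
  0+1 = 1
  0+1 = 1
  1+0 = 1
  1+1 = 0 carry 1
  1+1+1 = 1 carry 1
  1+0+1 = 0 carry 1
  0+1+1 = 0 carry 1
  1+1+1 = 1 carry 1
  1+0+1 = 0 carry 1
  1+0+1 = 0 carry 1
  1+0+1 = 0 carry 1
  final carry 1

0b10001001011110101010110101101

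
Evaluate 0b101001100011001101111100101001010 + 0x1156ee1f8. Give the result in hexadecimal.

0x261d5db42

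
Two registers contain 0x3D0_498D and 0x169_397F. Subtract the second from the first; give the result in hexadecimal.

Subtract column by column in base 16:
  D-F → E (borrow)
  8-7-1 → 0
  9-9 → 0
  4-3 → 1
  0-9 → 7 (borrow)
  D-6-1 → 6
  3-1 → 2

0x267100E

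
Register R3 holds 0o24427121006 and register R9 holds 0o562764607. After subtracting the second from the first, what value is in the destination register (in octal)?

0o23644134177

Subtract column by column in base 8:
  6-7 → 7 (borrow)
  0-0-1 → 7 (borrow)
  0-6-1 → 1 (borrow)
  1-4-1 → 4 (borrow)
  2-6-1 → 3 (borrow)
  1-7-1 → 1 (borrow)
  7-2-1 → 4
  2-6 → 4 (borrow)
  4-5-1 → 6 (borrow)
  4-0-1 → 3
  2-0 → 2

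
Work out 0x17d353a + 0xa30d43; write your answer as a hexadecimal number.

0x220427d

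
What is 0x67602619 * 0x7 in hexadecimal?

0x2D3A10AAF

Multiply each base-16 digit by 7, carrying:
  9×7 = 63 → write F carry 3
  1×7+3 = 10 → write A
  6×7 = 42 → write A carry 2
  2×7+2 = 16 → write 0 carry 1
  0×7+1 = 1 → write 1
  6×7 = 42 → write A carry 2
  7×7+2 = 51 → write 3 carry 3
  6×7+3 = 45 → write D carry 2
  remaining carry: 2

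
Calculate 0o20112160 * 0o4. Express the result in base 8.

0o100450700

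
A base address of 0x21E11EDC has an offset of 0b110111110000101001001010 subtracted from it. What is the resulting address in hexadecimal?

0x21021492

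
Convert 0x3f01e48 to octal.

Expand each hex digit to 4 bits: 3=0011 f=1111 0=0000 1=0001 e=1110 4=0100 8=1000.
Group the bits in threes: 011 111 100 000 001 111 001 001 000 → 374017110.

0o374017110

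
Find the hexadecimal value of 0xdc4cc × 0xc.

0xa53990

Multiply each base-16 digit by 12, carrying:
  c×12 = 144 → write 0 carry 9
  c×12+9 = 153 → write 9 carry 9
  4×12+9 = 57 → write 9 carry 3
  c×12+3 = 147 → write 3 carry 9
  d×12+9 = 165 → write 5 carry 10
  remaining carry: a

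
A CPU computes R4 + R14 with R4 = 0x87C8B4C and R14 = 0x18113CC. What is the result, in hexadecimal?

Add column by column in base 16, right to left:
  C+C = 8 carry 1
  4+C+1 = 1 carry 1
  B+3+1 = F
  8+1 = 9
  C+1 = D
  7+8 = F
  8+1 = 9

0x9FD9F18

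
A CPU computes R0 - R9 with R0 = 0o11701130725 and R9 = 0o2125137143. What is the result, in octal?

Subtract column by column in base 8:
  5-3 → 2
  2-4 → 6 (borrow)
  7-1-1 → 5
  0-7 → 1 (borrow)
  3-3-1 → 7 (borrow)
  1-1-1 → 7 (borrow)
  1-5-1 → 3 (borrow)
  0-2-1 → 5 (borrow)
  7-1-1 → 5
  1-2 → 7 (borrow)
  1-0-1 → 0

0o7553771562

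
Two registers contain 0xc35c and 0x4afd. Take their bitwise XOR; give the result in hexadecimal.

XOR each hex digit independently (no carries):
  c^4=8, 3^a=9, 5^f=a, c^d=1

0x89a1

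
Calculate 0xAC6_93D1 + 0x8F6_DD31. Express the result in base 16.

Add column by column in base 16, right to left:
  1+1 = 2
  D+3 = 0 carry 1
  3+D+1 = 1 carry 1
  9+D+1 = 7 carry 1
  6+6+1 = D
  C+F = B carry 1
  A+8+1 = 3 carry 1
  final carry 1

0x13BD7102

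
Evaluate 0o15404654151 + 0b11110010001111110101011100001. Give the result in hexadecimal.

0o15404654151 = 0x6C135869 in hexadecimal.
0b11110010001111110101011100001 = 0x1E47EAE1 in hexadecimal.
Add column by column in base 16, right to left:
  9+1 = A
  6+E = 4 carry 1
  8+A+1 = 3 carry 1
  5+E+1 = 4 carry 1
  3+7+1 = B
  1+4 = 5
  C+E = A carry 1
  6+1+1 = 8

0x8A5B434A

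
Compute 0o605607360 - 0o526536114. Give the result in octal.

0o57051244

Subtract column by column in base 8:
  0-4 → 4 (borrow)
  6-1-1 → 4
  3-1 → 2
  7-6 → 1
  0-3 → 5 (borrow)
  6-5-1 → 0
  5-6 → 7 (borrow)
  0-2-1 → 5 (borrow)
  6-5-1 → 0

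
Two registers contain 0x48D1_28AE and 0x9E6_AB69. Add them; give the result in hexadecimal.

0x52B7D417

Add column by column in base 16, right to left:
  E+9 = 7 carry 1
  A+6+1 = 1 carry 1
  8+B+1 = 4 carry 1
  2+A+1 = D
  1+6 = 7
  D+E = B carry 1
  8+9+1 = 2 carry 1
  4+0+1 = 5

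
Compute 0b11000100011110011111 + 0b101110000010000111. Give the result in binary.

0b11110010100000100110

Add column by column in base 2, right to left:
  1+1 = 0 carry 1
  1+1+1 = 1 carry 1
  1+1+1 = 1 carry 1
  1+0+1 = 0 carry 1
  1+0+1 = 0 carry 1
  0+0+1 = 1
  0+0 = 0
  1+1 = 0 carry 1
  1+0+1 = 0 carry 1
  1+0+1 = 0 carry 1
  1+0+1 = 0 carry 1
  0+0+1 = 1
  0+0 = 0
  0+1 = 1
  1+1 = 0 carry 1
  0+1+1 = 0 carry 1
  0+0+1 = 1
  0+1 = 1
  1+0 = 1
  1+0 = 1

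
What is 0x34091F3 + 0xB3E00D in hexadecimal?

Add column by column in base 16, right to left:
  3+D = 0 carry 1
  F+0+1 = 0 carry 1
  1+0+1 = 2
  9+E = 7 carry 1
  0+3+1 = 4
  4+B = F
  3+0 = 3

0x3F47200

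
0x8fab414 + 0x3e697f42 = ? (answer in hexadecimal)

0x47643356

Add column by column in base 16, right to left:
  4+2 = 6
  1+4 = 5
  4+f = 3 carry 1
  b+7+1 = 3 carry 1
  a+9+1 = 4 carry 1
  f+6+1 = 6 carry 1
  8+e+1 = 7 carry 1
  0+3+1 = 4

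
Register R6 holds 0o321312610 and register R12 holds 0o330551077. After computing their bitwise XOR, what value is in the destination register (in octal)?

0o011643667

XOR each oct digit independently (no carries):
  3^3=0, 2^3=1, 1^0=1, 3^5=6, 1^5=4, 2^1=3, 6^0=6, 1^7=6, 0^7=7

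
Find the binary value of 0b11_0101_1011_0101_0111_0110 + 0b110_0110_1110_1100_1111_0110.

0b100111001010001001101100

Add column by column in base 2, right to left:
  0+0 = 0
  1+1 = 0 carry 1
  1+1+1 = 1 carry 1
  0+0+1 = 1
  1+1 = 0 carry 1
  1+1+1 = 1 carry 1
  1+1+1 = 1 carry 1
  0+1+1 = 0 carry 1
  1+0+1 = 0 carry 1
  0+0+1 = 1
  1+1 = 0 carry 1
  0+1+1 = 0 carry 1
  1+0+1 = 0 carry 1
  1+1+1 = 1 carry 1
  0+1+1 = 0 carry 1
  1+1+1 = 1 carry 1
  1+0+1 = 0 carry 1
  0+1+1 = 0 carry 1
  1+1+1 = 1 carry 1
  0+0+1 = 1
  1+0 = 1
  1+1 = 0 carry 1
  0+1+1 = 0 carry 1
  final carry 1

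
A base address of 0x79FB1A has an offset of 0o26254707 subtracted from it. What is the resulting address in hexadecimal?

0x20A153

0o26254707 = 0x5959C7 in hexadecimal.
Subtract column by column in base 16:
  A-7 → 3
  1-C → 5 (borrow)
  B-9-1 → 1
  F-5 → A
  9-9 → 0
  7-5 → 2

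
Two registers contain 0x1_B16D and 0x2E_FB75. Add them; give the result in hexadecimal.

Add column by column in base 16, right to left:
  D+5 = 2 carry 1
  6+7+1 = E
  1+B = C
  B+F = A carry 1
  1+E+1 = 0 carry 1
  0+2+1 = 3

0x30ACE2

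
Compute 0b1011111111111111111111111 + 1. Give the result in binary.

0b1100000000000000000000000

The trailing 23 digits are 1 (max in base 2), so adding 1 cascades: they roll to 0 and the next digit up increments.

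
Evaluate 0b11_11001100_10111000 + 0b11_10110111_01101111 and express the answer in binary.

Add column by column in base 2, right to left:
  0+1 = 1
  0+1 = 1
  0+1 = 1
  1+1 = 0 carry 1
  1+0+1 = 0 carry 1
  1+1+1 = 1 carry 1
  0+1+1 = 0 carry 1
  1+0+1 = 0 carry 1
  0+1+1 = 0 carry 1
  0+1+1 = 0 carry 1
  1+1+1 = 1 carry 1
  1+0+1 = 0 carry 1
  0+1+1 = 0 carry 1
  0+1+1 = 0 carry 1
  1+0+1 = 0 carry 1
  1+1+1 = 1 carry 1
  1+1+1 = 1 carry 1
  1+1+1 = 1 carry 1
  final carry 1

0b1111000010000100111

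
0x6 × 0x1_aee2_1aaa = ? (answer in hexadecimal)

0xa194c9ffc

Multiply each base-16 digit by 6, carrying:
  a×6 = 60 → write c carry 3
  a×6+3 = 63 → write f carry 3
  a×6+3 = 63 → write f carry 3
  1×6+3 = 9 → write 9
  2×6 = 12 → write c
  e×6 = 84 → write 4 carry 5
  e×6+5 = 89 → write 9 carry 5
  a×6+5 = 65 → write 1 carry 4
  1×6+4 = 10 → write a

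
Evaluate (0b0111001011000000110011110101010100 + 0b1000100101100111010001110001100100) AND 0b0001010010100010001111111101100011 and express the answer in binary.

0b1010000100000000101100100100000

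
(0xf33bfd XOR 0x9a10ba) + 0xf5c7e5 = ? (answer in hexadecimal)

First 0xf33bfd XOR 0x9a10ba = 0x692b47.
Add column by column in base 16, right to left:
  7+5 = c
  4+e = 2 carry 1
  b+7+1 = 3 carry 1
  2+c+1 = f
  9+5 = e
  6+f = 5 carry 1
  final carry 1

0x15ef32c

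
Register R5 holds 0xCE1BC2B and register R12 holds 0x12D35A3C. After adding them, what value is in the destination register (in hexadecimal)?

Add column by column in base 16, right to left:
  B+C = 7 carry 1
  2+3+1 = 6
  C+A = 6 carry 1
  B+5+1 = 1 carry 1
  1+3+1 = 5
  E+D = B carry 1
  C+2+1 = F
  0+1 = 1

0x1FB51667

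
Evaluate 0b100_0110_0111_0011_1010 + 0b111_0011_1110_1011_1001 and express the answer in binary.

Add column by column in base 2, right to left:
  0+1 = 1
  1+0 = 1
  0+0 = 0
  1+1 = 0 carry 1
  1+1+1 = 1 carry 1
  1+1+1 = 1 carry 1
  0+0+1 = 1
  0+1 = 1
  1+0 = 1
  1+1 = 0 carry 1
  1+1+1 = 1 carry 1
  0+1+1 = 0 carry 1
  0+1+1 = 0 carry 1
  1+1+1 = 1 carry 1
  1+0+1 = 0 carry 1
  0+0+1 = 1
  0+1 = 1
  0+1 = 1
  1+1 = 0 carry 1
  final carry 1

0b10111010010111110011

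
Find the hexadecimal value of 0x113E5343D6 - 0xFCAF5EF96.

Subtract column by column in base 16:
  6-6 → 0
  D-9 → 4
  3-F → 4 (borrow)
  4-E-1 → 5 (borrow)
  3-5-1 → D (borrow)
  5-F-1 → 5 (borrow)
  E-A-1 → 3
  3-C → 7 (borrow)
  1-F-1 → 1 (borrow)
  1-0-1 → 0

0x1735D5440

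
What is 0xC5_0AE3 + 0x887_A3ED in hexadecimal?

Add column by column in base 16, right to left:
  3+D = 0 carry 1
  E+E+1 = D carry 1
  A+3+1 = E
  0+A = A
  5+7 = C
  C+8 = 4 carry 1
  0+8+1 = 9

0x94CAED0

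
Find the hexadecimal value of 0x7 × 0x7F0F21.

0x37969E7

Multiply each base-16 digit by 7, carrying:
  1×7 = 7 → write 7
  2×7 = 14 → write E
  F×7 = 105 → write 9 carry 6
  0×7+6 = 6 → write 6
  F×7 = 105 → write 9 carry 6
  7×7+6 = 55 → write 7 carry 3
  remaining carry: 3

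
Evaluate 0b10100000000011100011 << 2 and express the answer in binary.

Left shift by 2: append 2 zero bits.

0b1010000000001110001100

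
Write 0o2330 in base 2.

0b10011011000

Each octal digit is 3 bits: 2=010 3=011 3=011 0=000.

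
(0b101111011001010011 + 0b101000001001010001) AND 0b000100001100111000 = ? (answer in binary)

0b100000000100000

Add column by column in base 2, right to left:
  1+1 = 0 carry 1
  1+0+1 = 0 carry 1
  0+0+1 = 1
  0+0 = 0
  1+1 = 0 carry 1
  0+0+1 = 1
  1+1 = 0 carry 1
  0+0+1 = 1
  0+0 = 0
  1+1 = 0 carry 1
  1+0+1 = 0 carry 1
  0+0+1 = 1
  1+0 = 1
  1+0 = 1
  1+0 = 1
  1+1 = 0 carry 1
  0+0+1 = 1
  1+1 = 0 carry 1
  final carry 1
Sum = 0b1010111100010100100; now AND with 0b000100001100111000:
  1010111100010100100
& 0000100001100111000
= 0000100000000100000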